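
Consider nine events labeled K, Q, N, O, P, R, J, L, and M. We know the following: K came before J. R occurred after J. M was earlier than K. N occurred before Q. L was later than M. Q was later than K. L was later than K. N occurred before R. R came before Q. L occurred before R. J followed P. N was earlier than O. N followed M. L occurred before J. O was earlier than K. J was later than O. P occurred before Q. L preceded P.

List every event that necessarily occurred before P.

K, L, M, N, O

Directly stated before P: L.
K reaches P via K → L → P.
M reaches P via M → L → P.
N reaches P via N → O → K → L → P.
Likewise O reaches P by chaining the stated constraints.
No chain forces R (or any of the others) ahead of P.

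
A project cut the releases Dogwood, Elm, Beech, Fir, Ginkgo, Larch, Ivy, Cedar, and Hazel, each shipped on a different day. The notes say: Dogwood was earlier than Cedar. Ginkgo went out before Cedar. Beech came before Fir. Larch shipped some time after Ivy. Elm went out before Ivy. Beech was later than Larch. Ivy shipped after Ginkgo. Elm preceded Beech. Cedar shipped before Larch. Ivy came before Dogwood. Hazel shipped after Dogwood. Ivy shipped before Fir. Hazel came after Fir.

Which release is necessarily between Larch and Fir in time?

Tracing the constraints gives Larch → Beech → Fir, so Beech sits after Larch and before Fir.
No other release is forced both after Larch and before Fir.

Beech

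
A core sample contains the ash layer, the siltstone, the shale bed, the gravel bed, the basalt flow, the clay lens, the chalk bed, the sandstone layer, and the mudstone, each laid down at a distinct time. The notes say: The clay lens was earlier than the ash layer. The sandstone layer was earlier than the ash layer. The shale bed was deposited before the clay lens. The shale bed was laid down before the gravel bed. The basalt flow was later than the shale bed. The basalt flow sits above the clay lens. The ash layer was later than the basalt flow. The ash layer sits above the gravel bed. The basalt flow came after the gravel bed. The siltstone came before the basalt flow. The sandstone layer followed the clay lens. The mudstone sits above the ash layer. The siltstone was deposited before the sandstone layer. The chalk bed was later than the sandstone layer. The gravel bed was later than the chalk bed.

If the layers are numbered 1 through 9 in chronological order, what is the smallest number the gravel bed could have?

6

The chalk bed, the clay lens, the sandstone layer, the shale bed, and the siltstone must all come before the gravel bed — 5 forced predecessors.
Nothing else is forced ahead of the gravel bed, so its earliest slot is position 5 + 1 = 6.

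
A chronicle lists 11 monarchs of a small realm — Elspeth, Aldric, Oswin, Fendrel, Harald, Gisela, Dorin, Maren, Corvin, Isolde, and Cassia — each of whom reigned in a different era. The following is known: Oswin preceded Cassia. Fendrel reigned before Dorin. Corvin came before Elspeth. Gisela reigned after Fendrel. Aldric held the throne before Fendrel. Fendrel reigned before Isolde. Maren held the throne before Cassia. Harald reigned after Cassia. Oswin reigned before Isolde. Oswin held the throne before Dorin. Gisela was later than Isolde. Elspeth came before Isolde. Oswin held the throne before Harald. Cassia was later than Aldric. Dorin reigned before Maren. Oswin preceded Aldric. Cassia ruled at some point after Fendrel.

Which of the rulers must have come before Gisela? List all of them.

Directly stated before Gisela: Fendrel and Isolde.
Aldric reaches Gisela via Aldric → Fendrel → Gisela.
Corvin reaches Gisela via Corvin → Elspeth → Isolde → Gisela.
Elspeth reaches Gisela via Elspeth → Isolde → Gisela.
Likewise Oswin reaches Gisela by chaining the stated constraints.

Aldric, Corvin, Elspeth, Fendrel, Isolde, Oswin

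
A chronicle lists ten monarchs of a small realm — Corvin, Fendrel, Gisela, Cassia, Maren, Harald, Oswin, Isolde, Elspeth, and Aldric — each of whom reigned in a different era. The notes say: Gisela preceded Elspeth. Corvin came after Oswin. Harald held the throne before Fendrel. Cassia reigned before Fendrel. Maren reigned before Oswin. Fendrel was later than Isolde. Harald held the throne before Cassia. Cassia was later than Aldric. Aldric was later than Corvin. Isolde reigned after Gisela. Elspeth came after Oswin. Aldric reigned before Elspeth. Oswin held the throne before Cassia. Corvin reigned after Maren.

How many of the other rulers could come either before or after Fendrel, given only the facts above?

1

Forced before Fendrel: Aldric, Cassia, Corvin, Gisela, Harald, Isolde, Maren, and Oswin.
That leaves Elspeth with no forced order relative to Fendrel — 1.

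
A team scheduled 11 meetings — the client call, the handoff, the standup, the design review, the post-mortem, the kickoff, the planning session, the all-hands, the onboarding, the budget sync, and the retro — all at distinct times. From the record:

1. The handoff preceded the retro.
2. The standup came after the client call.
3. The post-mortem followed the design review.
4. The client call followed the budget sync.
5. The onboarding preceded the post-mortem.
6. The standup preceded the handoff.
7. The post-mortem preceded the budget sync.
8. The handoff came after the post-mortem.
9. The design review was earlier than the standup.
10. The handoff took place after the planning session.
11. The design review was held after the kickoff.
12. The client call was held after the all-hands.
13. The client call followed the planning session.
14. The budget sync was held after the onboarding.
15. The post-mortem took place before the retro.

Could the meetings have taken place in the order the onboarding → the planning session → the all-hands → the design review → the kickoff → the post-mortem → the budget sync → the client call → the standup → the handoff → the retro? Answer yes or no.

no

The constraints require the kickoff before the design review, but in the proposed sequence the design review appears ahead of the kickoff. That one violation is enough.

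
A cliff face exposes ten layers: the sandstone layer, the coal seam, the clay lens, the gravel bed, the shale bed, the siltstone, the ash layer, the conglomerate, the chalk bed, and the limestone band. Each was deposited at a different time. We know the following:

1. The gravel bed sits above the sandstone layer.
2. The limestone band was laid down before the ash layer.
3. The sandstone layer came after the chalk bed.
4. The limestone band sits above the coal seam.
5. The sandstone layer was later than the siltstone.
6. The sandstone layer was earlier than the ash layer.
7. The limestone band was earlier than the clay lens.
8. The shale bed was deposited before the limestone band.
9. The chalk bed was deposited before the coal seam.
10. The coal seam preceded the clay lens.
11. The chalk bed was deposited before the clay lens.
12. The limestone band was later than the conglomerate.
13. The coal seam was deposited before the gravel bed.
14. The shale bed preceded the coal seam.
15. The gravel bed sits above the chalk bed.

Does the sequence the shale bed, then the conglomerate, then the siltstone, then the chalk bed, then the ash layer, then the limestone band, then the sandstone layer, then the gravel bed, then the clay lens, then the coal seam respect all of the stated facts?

The constraints require the coal seam before the clay lens, but in the proposed sequence the clay lens appears ahead of the coal seam. That one violation is enough.

no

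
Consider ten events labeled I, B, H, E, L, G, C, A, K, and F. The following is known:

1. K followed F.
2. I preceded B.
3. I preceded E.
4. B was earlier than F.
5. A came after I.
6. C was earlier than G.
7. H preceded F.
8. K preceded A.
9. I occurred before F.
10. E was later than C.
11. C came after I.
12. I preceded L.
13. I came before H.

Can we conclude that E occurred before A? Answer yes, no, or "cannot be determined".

cannot be determined

No chain of stated constraints runs from E to A, and none runs from A to E either.
So the relative order of E and A is not fixed by the given facts.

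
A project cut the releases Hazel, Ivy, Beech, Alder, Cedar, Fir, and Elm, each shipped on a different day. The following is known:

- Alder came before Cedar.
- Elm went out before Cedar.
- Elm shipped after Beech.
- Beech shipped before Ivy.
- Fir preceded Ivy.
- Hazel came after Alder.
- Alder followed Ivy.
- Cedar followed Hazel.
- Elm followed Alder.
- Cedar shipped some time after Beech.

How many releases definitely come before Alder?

Directly stated before Alder: Ivy.
Beech reaches Alder via Beech → Ivy → Alder.
Fir reaches Alder via Fir → Ivy → Alder.
No chain forces Hazel (or any of the others) ahead of Alder.
That's Beech, Fir, and Ivy — 3 in all.

3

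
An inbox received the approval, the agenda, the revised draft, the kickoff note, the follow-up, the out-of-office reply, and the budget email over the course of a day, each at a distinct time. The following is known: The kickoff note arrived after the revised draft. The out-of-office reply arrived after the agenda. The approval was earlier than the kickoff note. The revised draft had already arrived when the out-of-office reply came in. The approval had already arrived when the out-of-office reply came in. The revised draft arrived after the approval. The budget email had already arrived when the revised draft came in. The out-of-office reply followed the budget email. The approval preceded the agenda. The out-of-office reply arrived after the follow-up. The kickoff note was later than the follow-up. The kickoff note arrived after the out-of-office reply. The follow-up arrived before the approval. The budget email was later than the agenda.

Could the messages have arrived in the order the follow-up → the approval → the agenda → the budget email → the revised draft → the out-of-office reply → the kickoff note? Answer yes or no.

yes

Check each stated constraint against the proposed order — e.g. the follow-up is ahead of the out-of-office reply; the follow-up is ahead of the kickoff note. Every pair is in the required order; nothing is violated.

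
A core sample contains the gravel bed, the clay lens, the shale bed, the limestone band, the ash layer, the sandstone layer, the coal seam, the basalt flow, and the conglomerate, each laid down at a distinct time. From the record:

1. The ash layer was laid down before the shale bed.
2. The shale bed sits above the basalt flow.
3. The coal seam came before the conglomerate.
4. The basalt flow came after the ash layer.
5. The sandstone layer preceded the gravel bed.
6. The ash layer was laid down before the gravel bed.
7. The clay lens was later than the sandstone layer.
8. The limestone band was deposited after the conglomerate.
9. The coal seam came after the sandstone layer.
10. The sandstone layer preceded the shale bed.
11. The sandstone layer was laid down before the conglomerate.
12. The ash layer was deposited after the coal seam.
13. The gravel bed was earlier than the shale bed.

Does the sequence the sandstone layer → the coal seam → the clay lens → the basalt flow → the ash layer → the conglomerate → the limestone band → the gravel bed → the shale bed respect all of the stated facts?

no

The constraints require the ash layer before the basalt flow, but in the proposed sequence the basalt flow appears ahead of the ash layer. That one violation is enough.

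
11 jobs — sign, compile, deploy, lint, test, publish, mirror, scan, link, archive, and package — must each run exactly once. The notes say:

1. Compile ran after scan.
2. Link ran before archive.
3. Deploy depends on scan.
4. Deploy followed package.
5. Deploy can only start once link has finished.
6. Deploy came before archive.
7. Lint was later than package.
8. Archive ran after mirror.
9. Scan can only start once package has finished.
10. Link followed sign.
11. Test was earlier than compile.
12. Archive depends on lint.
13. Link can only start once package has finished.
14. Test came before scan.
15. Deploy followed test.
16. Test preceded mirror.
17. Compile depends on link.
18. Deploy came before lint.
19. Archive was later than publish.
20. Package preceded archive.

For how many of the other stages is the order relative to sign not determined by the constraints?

Forced after sign: archive, compile, deploy, link, and lint.
That leaves mirror, package, publish, scan, and test with no forced order relative to sign — 5.

5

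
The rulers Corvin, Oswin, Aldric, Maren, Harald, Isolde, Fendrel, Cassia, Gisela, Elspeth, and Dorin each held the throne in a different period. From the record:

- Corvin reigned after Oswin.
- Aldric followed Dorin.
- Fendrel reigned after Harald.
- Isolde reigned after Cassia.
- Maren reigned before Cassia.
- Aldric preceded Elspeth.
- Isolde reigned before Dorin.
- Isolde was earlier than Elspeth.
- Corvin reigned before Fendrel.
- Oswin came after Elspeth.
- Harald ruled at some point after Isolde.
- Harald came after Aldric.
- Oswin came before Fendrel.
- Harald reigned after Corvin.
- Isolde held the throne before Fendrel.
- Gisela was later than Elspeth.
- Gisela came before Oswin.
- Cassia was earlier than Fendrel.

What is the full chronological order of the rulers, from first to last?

The constraints fix every adjacent pair, so only one ordering works:
Maren → Cassia → Isolde → Dorin → Aldric → Elspeth → Gisela → Oswin → Corvin → Harald → Fendrel.

Maren, Cassia, Isolde, Dorin, Aldric, Elspeth, Gisela, Oswin, Corvin, Harald, Fendrel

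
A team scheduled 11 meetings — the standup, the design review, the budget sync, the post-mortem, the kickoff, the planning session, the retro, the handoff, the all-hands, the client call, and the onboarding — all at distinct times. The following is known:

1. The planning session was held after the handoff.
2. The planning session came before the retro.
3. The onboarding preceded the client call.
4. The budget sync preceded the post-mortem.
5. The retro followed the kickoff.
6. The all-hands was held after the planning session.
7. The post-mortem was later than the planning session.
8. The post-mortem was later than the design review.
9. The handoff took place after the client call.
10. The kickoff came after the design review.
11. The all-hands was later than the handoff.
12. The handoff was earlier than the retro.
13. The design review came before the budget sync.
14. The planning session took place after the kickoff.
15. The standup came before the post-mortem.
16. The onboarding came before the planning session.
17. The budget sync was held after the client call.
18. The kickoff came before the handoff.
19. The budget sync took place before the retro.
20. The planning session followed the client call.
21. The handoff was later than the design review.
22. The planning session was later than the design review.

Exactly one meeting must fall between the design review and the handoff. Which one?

Tracing the constraints gives the design review → the kickoff → the handoff, so the kickoff sits after the design review and before the handoff.
No other meeting is forced both after the design review and before the handoff.

the kickoff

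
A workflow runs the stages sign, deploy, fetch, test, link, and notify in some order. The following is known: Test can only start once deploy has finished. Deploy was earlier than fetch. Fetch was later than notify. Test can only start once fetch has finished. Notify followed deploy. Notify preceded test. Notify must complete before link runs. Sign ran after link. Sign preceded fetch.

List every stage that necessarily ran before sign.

Directly stated before sign: link.
Deploy reaches sign via deploy → notify → link → sign.
Notify reaches sign via notify → link → sign.
No chain forces fetch (or any of the others) ahead of sign.

deploy, link, notify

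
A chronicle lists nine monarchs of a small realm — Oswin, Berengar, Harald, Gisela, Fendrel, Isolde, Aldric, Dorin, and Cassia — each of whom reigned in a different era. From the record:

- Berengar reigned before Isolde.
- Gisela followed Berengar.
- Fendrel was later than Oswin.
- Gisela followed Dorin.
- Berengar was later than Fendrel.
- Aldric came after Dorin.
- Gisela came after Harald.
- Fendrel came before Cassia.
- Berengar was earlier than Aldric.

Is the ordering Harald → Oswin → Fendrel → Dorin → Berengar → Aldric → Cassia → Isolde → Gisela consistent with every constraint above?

Check each stated constraint against the proposed order — e.g. Dorin is ahead of Gisela; Harald is ahead of Gisela. Every pair is in the required order; nothing is violated.

yes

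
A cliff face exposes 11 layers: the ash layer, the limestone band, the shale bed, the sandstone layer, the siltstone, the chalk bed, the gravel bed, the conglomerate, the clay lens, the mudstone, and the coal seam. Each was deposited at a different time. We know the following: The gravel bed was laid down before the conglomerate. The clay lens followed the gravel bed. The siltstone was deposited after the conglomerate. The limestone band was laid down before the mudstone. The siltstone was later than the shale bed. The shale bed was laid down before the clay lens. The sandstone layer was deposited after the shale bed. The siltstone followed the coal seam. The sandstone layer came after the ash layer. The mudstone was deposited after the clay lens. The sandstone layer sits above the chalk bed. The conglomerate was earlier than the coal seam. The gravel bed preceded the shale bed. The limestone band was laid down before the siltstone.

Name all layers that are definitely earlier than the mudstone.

Directly stated before the mudstone: the clay lens and the limestone band.
The gravel bed reaches the mudstone via the gravel bed → the clay lens → the mudstone.
The shale bed reaches the mudstone via the shale bed → the clay lens → the mudstone.

the clay lens, the gravel bed, the limestone band, the shale bed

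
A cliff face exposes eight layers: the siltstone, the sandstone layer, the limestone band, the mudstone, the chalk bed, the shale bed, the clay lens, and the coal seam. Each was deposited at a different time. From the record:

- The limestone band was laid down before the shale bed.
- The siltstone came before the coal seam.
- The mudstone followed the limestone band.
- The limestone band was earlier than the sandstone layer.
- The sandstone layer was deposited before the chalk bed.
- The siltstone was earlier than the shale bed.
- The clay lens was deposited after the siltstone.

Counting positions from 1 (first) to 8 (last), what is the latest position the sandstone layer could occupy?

The sandstone layer must come before the chalk bed — 1 layer forced after it.
Everything else can be placed before the sandstone layer in some valid order, so the sandstone layer can sit as late as position 8 − 1 = 7.

7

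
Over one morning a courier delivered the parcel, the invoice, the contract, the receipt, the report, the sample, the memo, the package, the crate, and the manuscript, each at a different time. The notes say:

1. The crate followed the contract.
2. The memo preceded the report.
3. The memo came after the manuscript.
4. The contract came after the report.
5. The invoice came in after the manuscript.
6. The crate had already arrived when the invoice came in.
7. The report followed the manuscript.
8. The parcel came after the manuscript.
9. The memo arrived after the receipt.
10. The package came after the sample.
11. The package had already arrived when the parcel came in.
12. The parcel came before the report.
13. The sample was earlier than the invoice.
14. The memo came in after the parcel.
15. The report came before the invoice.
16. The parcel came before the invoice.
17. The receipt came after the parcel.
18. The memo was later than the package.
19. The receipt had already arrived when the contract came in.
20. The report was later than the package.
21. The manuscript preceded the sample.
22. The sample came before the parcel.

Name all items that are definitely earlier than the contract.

Directly stated before the contract: the receipt and the report.
The manuscript reaches the contract via the manuscript → the report → the contract.
The memo reaches the contract via the memo → the report → the contract.
The package reaches the contract via the package → the report → the contract.
Likewise the parcel and the sample each reach the contract by chaining the stated constraints.

the manuscript, the memo, the package, the parcel, the receipt, the report, the sample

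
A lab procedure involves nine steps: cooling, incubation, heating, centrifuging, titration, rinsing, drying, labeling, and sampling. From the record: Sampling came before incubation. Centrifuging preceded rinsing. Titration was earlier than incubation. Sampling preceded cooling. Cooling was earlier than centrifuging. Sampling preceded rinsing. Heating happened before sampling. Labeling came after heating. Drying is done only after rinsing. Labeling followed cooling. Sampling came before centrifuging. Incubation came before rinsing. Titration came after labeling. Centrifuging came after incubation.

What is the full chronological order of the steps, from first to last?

The constraints fix every adjacent pair, so only one ordering works:
heating → sampling → cooling → labeling → titration → incubation → centrifuging → rinsing → drying.

heating, sampling, cooling, labeling, titration, incubation, centrifuging, rinsing, drying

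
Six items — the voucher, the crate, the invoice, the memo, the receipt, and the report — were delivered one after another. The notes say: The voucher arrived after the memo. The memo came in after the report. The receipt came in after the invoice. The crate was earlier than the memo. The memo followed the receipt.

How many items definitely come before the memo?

4

Directly stated before the memo: the crate, the receipt, and the report.
The invoice reaches the memo via the invoice → the receipt → the memo.
No chain forces the voucher ahead of the memo.
That's the crate, the invoice, the receipt, and the report — 4 in all.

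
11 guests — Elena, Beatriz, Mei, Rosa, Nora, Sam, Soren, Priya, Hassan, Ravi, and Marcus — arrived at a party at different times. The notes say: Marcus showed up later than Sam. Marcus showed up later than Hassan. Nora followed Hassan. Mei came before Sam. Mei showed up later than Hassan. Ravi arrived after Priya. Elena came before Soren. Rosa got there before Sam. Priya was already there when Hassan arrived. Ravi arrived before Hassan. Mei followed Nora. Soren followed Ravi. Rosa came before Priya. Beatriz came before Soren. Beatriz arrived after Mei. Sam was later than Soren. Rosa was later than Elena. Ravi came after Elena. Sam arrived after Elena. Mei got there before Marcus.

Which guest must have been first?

Elena has a chain of constraints placing them before every other guest, so Elena must be first.

Elena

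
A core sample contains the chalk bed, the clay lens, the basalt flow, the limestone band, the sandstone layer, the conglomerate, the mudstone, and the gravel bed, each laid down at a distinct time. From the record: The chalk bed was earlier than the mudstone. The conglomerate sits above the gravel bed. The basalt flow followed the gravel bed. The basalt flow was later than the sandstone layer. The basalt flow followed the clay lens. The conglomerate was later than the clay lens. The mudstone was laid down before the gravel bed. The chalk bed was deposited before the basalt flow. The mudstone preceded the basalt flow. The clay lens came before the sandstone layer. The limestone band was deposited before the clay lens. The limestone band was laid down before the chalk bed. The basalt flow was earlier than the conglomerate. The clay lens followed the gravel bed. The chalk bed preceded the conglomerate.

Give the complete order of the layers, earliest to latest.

The constraints fix every adjacent pair, so only one ordering works:
the limestone band → the chalk bed → the mudstone → the gravel bed → the clay lens → the sandstone layer → the basalt flow → the conglomerate.

the limestone band, the chalk bed, the mudstone, the gravel bed, the clay lens, the sandstone layer, the basalt flow, the conglomerate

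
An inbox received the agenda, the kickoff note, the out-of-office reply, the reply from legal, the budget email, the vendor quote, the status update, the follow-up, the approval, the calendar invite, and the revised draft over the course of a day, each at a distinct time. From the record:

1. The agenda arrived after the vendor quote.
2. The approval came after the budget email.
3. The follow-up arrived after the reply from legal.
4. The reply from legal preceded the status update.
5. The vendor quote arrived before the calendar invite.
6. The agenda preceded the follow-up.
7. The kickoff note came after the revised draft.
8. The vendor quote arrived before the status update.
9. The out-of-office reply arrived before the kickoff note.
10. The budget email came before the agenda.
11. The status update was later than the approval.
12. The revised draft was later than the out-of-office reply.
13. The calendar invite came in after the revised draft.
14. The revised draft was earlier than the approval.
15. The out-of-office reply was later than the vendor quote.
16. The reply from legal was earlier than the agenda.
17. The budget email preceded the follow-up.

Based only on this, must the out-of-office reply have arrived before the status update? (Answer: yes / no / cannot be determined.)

yes

Chain the constraints: the out-of-office reply → the revised draft → the approval → the status update. Each link is directly stated, so the out-of-office reply comes before the status update.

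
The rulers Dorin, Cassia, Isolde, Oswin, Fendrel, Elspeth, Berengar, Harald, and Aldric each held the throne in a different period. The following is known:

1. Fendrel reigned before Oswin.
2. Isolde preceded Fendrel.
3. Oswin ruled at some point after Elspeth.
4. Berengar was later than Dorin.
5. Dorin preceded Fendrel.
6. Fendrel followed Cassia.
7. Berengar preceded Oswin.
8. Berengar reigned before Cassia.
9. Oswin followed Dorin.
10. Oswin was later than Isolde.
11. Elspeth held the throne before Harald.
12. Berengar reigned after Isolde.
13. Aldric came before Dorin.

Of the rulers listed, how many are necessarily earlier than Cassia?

4

Directly stated before Cassia: Berengar.
Aldric reaches Cassia via Aldric → Dorin → Berengar → Cassia.
Dorin reaches Cassia via Dorin → Berengar → Cassia.
Isolde reaches Cassia via Isolde → Berengar → Cassia.
No chain forces Oswin (or any of the others) ahead of Cassia.
That's Aldric, Berengar, Dorin, and Isolde — 4 in all.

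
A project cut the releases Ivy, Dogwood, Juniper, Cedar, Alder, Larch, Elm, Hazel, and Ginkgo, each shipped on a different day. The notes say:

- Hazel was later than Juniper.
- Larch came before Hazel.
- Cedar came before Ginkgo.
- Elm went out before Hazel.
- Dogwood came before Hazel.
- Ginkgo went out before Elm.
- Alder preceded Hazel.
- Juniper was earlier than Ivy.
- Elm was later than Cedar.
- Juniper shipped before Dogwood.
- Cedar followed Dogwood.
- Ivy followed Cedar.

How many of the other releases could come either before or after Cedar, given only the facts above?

2

Forced before Cedar: Dogwood and Juniper; forced after Cedar: Elm, Ginkgo, Hazel, and Ivy.
That leaves Alder and Larch with no forced order relative to Cedar — 2.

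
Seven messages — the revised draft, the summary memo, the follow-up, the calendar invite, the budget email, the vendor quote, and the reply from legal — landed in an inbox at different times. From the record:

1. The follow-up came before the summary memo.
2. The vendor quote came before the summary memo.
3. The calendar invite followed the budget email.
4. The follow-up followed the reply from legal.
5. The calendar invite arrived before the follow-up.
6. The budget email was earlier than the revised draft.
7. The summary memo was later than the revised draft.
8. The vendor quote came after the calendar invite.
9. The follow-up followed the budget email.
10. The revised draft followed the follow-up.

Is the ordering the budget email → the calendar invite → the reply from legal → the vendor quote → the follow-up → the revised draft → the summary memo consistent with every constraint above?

Check each stated constraint against the proposed order — e.g. the budget email is ahead of the follow-up; the budget email is ahead of the revised draft. Every pair is in the required order; nothing is violated.

yes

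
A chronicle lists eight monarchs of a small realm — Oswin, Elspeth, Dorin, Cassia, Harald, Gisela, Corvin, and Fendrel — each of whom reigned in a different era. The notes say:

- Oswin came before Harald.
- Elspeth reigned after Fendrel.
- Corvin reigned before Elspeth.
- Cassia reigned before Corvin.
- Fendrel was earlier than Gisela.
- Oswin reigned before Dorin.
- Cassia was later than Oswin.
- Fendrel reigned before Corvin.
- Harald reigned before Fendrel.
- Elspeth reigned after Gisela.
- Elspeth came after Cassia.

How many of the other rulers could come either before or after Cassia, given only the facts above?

4

Forced before Cassia: Oswin; forced after Cassia: Corvin and Elspeth.
That leaves Dorin, Fendrel, Gisela, and Harald with no forced order relative to Cassia — 4.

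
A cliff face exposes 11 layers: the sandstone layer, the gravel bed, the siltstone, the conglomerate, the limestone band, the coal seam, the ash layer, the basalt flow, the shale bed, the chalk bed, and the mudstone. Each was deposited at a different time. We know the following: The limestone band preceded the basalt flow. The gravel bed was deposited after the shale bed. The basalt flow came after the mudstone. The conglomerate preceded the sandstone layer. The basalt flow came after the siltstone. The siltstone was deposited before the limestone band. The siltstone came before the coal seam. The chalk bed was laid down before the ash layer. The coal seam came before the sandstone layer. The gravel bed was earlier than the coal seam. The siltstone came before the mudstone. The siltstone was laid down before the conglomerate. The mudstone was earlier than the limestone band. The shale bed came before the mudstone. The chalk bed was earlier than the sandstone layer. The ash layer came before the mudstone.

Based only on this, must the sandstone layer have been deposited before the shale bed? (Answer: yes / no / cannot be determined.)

Tracing the constraints gives the shale bed → the gravel bed → the coal seam → the sandstone layer, so the shale bed must come before the sandstone layer.
That means the sandstone layer cannot be before the shale bed.

no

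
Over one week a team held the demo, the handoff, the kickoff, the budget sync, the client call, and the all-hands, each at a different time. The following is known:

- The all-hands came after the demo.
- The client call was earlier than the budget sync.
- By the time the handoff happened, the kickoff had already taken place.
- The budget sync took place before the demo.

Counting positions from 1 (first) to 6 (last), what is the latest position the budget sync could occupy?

4

The budget sync must come before the all-hands and the demo — 2 meetings forced after it.
Everything else can be placed before the budget sync in some valid order, so the budget sync can sit as late as position 6 − 2 = 4.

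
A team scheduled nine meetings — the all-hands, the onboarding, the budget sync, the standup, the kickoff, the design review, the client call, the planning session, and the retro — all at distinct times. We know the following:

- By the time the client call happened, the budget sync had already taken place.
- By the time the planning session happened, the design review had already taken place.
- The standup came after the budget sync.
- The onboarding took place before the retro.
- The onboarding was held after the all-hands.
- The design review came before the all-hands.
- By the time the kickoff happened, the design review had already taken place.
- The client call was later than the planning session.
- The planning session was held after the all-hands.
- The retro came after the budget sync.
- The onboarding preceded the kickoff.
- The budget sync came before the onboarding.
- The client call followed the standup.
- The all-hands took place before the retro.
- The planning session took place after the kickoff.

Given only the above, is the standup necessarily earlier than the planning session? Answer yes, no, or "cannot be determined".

cannot be determined

No chain of stated constraints runs from the standup to the planning session, and none runs from the planning session to the standup either.
So the relative order of the standup and the planning session is not fixed by the given facts.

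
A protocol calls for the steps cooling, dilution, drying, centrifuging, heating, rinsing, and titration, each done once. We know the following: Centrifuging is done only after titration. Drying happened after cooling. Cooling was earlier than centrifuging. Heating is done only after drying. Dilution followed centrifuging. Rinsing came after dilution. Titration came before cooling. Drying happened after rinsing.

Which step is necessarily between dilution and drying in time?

rinsing

Tracing the constraints gives dilution → rinsing → drying, so rinsing sits after dilution and before drying.
No other step is forced both after dilution and before drying.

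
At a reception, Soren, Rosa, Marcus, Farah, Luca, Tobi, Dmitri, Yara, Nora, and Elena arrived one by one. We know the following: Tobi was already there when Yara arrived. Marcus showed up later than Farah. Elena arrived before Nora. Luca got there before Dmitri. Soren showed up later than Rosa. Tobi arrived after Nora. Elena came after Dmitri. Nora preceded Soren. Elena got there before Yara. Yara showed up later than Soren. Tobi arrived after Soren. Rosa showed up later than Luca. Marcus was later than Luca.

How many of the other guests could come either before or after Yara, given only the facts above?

2

Forced before Yara: Dmitri, Elena, Luca, Nora, Rosa, Soren, and Tobi.
That leaves Farah and Marcus with no forced order relative to Yara — 2.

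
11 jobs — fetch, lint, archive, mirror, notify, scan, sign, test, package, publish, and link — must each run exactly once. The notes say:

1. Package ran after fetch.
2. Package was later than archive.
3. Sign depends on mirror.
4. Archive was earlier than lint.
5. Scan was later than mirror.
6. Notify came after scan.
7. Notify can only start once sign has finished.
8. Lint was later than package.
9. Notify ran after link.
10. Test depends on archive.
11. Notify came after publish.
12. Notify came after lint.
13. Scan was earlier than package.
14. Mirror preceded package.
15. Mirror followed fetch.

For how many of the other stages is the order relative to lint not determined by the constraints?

4

Forced before lint: archive, fetch, mirror, package, and scan; forced after lint: notify.
That leaves link, publish, sign, and test with no forced order relative to lint — 4.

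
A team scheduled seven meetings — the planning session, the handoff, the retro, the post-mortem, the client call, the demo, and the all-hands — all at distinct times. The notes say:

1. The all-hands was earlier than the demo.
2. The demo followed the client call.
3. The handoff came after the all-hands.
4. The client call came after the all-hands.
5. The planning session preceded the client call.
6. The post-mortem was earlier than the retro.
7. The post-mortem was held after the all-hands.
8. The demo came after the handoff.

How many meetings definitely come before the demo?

4

Directly stated before the demo: the all-hands, the client call, and the handoff.
The planning session reaches the demo via the planning session → the client call → the demo.
No chain forces the retro (or any of the others) ahead of the demo.
That's the all-hands, the client call, the handoff, and the planning session — 4 in all.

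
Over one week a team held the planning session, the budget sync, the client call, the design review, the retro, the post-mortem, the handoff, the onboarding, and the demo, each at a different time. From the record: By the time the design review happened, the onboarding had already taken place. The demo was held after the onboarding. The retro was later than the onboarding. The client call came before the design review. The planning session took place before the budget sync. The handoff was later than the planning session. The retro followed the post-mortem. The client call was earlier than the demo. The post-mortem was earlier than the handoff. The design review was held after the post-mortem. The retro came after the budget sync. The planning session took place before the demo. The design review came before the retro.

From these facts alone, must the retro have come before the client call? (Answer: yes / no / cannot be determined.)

no

Tracing the constraints gives the client call → the design review → the retro, so the client call must come before the retro.
That means the retro cannot be before the client call.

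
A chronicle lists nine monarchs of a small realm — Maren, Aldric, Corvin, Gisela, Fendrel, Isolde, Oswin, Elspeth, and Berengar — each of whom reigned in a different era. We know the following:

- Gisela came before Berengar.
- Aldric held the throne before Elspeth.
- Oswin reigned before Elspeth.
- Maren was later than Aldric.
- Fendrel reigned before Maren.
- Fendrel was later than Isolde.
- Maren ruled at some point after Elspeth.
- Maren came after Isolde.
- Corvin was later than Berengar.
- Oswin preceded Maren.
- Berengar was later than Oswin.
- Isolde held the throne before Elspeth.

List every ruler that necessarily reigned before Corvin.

Berengar, Gisela, Oswin

Directly stated before Corvin: Berengar.
Gisela reaches Corvin via Gisela → Berengar → Corvin.
Oswin reaches Corvin via Oswin → Berengar → Corvin.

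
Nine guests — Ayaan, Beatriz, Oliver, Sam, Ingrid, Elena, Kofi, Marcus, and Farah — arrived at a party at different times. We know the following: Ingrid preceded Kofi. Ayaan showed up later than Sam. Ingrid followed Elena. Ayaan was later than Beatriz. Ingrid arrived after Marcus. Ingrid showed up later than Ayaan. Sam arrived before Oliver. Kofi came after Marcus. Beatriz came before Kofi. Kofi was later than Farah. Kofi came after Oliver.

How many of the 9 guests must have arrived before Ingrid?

5

Directly stated before Ingrid: Ayaan, Elena, and Marcus.
Beatriz reaches Ingrid via Beatriz → Ayaan → Ingrid.
Sam reaches Ingrid via Sam → Ayaan → Ingrid.
That's Ayaan, Beatriz, Elena, Marcus, and Sam — 5 in all.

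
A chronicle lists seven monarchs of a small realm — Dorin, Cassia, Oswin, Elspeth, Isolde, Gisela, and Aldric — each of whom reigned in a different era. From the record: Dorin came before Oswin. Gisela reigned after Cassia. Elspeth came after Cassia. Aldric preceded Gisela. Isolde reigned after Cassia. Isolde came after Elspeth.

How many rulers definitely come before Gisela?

Directly stated before Gisela: Aldric and Cassia.
No chain forces Oswin (or any of the others) ahead of Gisela.
That's Aldric and Cassia — 2 in all.

2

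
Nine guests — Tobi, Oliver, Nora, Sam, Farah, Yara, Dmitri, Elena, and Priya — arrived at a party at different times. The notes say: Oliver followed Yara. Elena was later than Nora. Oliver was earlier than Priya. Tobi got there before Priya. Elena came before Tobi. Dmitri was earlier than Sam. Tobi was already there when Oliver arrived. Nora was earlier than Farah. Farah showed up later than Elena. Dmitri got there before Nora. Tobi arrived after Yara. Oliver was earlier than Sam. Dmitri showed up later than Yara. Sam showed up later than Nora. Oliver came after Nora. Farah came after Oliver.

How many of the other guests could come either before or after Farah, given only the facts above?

Forced before Farah: Dmitri, Elena, Nora, Oliver, Tobi, and Yara.
That leaves Priya and Sam with no forced order relative to Farah — 2.

2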